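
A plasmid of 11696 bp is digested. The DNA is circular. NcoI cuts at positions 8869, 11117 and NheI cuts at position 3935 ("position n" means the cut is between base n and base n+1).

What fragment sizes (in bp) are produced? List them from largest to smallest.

4934, 4514, 2248 bp

Combined cut positions (sorted): 3935, 8869, 11117.
Circular molecule, 3 cuts → 3 fragments:
  8869 − 3935 = 4934 bp
  11117 − 8869 = 2248 bp
  wrap: 11696 − 11117 + 3935 = 4514 bp
Sorted largest to smallest: 4934, 4514, 2248 bp.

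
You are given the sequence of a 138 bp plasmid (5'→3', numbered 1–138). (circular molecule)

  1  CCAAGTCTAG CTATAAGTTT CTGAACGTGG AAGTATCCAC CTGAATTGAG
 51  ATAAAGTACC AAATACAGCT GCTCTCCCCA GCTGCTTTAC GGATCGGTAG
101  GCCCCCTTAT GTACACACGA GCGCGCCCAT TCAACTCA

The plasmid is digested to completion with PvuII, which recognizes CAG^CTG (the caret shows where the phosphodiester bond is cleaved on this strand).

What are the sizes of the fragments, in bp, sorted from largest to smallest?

PvuII sites (CAGCTG) start at positions 66, 79.
PvuII cuts after base 3 of each site, so after positions 68, 81.
Circular molecule, 2 cuts → 2 fragments:
  69–81 → 13 bp
  82–138 then 1–68 → 57 + 68 = 125 bp
Sorted largest to smallest: 125, 13 bp.

125, 13 bp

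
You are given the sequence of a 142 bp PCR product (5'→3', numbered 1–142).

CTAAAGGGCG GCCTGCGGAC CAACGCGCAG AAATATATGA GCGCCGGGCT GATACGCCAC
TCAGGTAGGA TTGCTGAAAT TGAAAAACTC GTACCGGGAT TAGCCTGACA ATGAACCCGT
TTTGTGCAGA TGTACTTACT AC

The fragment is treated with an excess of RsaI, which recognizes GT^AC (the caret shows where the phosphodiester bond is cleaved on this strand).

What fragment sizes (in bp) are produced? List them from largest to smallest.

92, 41, 9 bp

RsaI sites (GTAC) start at positions 91, 132.
RsaI cuts after base 2 of each site, so after positions 92, 133.
Linear molecule, 2 cuts → 3 fragments:
  1–92 → 92 bp
  93–133 → 41 bp
  134–142 → 9 bp
Sorted largest to smallest: 92, 41, 9 bp.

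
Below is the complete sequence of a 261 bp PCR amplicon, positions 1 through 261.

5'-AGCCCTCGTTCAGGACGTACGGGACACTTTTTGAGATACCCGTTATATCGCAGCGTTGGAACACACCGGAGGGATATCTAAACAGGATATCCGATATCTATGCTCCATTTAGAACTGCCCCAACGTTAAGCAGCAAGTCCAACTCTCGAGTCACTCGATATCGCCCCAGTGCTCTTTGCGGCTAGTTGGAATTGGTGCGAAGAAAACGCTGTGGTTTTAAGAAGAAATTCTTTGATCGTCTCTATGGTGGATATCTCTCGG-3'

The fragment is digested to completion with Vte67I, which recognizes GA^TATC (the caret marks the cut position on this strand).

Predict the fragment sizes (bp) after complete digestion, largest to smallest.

93, 74, 64, 13, 10, 7 bp

Vte67I sites (GATATC) start at positions 73, 86, 93, 157, 250.
Vte67I cuts after base 2 of each site, so after positions 74, 87, 94, 158, 251.
Linear molecule, 5 cuts → 6 fragments:
  1–74 → 74 bp
  75–87 → 13 bp
  88–94 → 7 bp
  95–158 → 64 bp
  159–251 → 93 bp
  252–261 → 10 bp
Sorted largest to smallest: 93, 74, 64, 13, 10, 7 bp.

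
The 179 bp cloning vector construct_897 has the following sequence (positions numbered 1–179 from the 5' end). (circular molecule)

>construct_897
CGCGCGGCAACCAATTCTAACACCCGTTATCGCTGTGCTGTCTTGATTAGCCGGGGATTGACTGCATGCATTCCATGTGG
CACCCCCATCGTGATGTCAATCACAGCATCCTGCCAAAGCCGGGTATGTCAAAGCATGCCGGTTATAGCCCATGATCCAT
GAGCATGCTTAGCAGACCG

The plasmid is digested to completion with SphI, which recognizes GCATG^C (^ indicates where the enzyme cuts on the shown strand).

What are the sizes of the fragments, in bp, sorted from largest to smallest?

80, 70, 29 bp

SphI sites (GCATGC) start at positions 64, 134, 163.
SphI cuts after base 5 of each site (before the last base), so after positions 68, 138, 167.
Circular molecule, 3 cuts → 3 fragments:
  69–138 → 70 bp
  139–167 → 29 bp
  168–179 then 1–68 → 12 + 68 = 80 bp
Sorted largest to smallest: 80, 70, 29 bp.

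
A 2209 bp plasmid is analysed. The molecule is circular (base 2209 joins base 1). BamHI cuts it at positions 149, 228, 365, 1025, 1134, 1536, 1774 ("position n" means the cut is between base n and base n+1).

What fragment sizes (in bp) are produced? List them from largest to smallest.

660, 584, 402, 238, 137, 109, 79 bp

Circular molecule, 7 cuts → 7 fragments:
  228 − 149 = 79 bp
  365 − 228 = 137 bp
  1025 − 365 = 660 bp
  1134 − 1025 = 109 bp
  1536 − 1134 = 402 bp
  1774 − 1536 = 238 bp
  wrap: 2209 − 1774 + 149 = 584 bp
Sorted largest to smallest: 660, 584, 402, 238, 137, 109, 79 bp.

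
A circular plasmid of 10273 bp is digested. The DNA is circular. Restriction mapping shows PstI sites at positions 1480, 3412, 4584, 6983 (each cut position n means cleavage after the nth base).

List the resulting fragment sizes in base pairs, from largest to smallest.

4770, 2399, 1932, 1172 bp

Circular molecule, 4 cuts → 4 fragments:
  3412 − 1480 = 1932 bp
  4584 − 3412 = 1172 bp
  6983 − 4584 = 2399 bp
  wrap: 10273 − 6983 + 1480 = 4770 bp
Sorted largest to smallest: 4770, 2399, 1932, 1172 bp.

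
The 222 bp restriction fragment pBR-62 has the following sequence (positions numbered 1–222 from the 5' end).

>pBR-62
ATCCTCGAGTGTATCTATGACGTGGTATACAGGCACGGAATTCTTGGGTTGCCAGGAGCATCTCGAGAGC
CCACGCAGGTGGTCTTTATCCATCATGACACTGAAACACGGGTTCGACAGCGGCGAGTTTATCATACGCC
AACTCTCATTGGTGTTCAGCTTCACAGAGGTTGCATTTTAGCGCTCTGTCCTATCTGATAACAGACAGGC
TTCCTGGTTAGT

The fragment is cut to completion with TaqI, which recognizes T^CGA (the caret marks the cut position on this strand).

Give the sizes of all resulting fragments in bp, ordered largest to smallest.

TaqI sites (TCGA) start at positions 5, 63, 114.
TaqI cuts after the first base of each site, so after positions 5, 63, 114.
Linear molecule, 3 cuts → 4 fragments:
  1–5 → 5 bp
  6–63 → 58 bp
  64–114 → 51 bp
  115–222 → 108 bp
Sorted largest to smallest: 108, 58, 51, 5 bp.

108, 58, 51, 5 bp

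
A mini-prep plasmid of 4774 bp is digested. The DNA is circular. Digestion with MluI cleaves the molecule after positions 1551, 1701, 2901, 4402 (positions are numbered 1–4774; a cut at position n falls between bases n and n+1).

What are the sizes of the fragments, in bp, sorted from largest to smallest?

Circular molecule, 4 cuts → 4 fragments:
  1701 − 1551 = 150 bp
  2901 − 1701 = 1200 bp
  4402 − 2901 = 1501 bp
  wrap: 4774 − 4402 + 1551 = 1923 bp
Sorted largest to smallest: 1923, 1501, 1200, 150 bp.

1923, 1501, 1200, 150 bp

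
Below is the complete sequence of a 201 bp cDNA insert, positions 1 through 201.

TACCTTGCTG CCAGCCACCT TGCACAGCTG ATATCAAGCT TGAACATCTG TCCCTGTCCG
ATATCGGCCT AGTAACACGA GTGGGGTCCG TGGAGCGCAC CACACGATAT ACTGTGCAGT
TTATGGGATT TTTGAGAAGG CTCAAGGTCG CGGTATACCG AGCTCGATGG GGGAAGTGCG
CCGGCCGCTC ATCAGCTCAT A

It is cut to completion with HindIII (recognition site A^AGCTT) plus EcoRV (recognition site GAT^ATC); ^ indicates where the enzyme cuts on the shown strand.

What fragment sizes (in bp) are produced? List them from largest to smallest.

139, 32, 26, 4 bp

The HindIII site (AAGCTT) starts at position 36.
HindIII cuts after the first base of each site, so after position 36.
EcoRV sites (GATATC) start at positions 30, 60.
EcoRV cuts after base 3 of each site, so after positions 32, 62.
Combined cut positions: 32, 36, 62.
Linear molecule, 3 cuts → 4 fragments:
  1–32 → 32 bp
  33–36 → 4 bp
  37–62 → 26 bp
  63–201 → 139 bp
Sorted largest to smallest: 139, 32, 26, 4 bp.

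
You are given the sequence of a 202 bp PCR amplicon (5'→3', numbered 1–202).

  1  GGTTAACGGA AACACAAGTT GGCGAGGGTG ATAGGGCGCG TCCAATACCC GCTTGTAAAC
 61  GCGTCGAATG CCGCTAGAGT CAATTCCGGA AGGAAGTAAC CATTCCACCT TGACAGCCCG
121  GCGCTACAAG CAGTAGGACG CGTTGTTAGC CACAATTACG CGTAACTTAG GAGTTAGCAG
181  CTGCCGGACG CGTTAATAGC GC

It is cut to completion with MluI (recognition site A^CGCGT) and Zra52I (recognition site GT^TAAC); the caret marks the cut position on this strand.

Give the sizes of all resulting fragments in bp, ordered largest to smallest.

MluI sites (ACGCGT) start at positions 59, 138, 158, 188.
MluI cuts after the first base of each site, so after positions 59, 138, 158, 188.
The Zra52I site (GTTAAC) starts at position 2.
Zra52I cuts after base 2 of each site, so after position 3.
Combined cut positions: 3, 59, 138, 158, 188.
Linear molecule, 5 cuts → 6 fragments:
  1–3 → 3 bp
  4–59 → 56 bp
  60–138 → 79 bp
  139–158 → 20 bp
  159–188 → 30 bp
  189–202 → 14 bp
Sorted largest to smallest: 79, 56, 30, 20, 14, 3 bp.

79, 56, 30, 20, 14, 3 bp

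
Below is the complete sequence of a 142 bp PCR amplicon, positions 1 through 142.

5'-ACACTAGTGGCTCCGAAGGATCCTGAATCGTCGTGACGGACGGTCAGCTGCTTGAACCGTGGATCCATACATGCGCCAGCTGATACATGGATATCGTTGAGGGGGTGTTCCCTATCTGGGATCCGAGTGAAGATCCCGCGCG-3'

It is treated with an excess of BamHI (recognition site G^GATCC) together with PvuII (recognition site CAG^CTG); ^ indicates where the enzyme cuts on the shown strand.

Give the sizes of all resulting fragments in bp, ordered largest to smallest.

40, 29, 23, 18, 18, 14 bp

BamHI sites (GGATCC) start at positions 18, 61, 119.
BamHI cuts after the first base of each site, so after positions 18, 61, 119.
PvuII sites (CAGCTG) start at positions 45, 77.
PvuII cuts after base 3 of each site, so after positions 47, 79.
Combined cut positions: 18, 47, 61, 79, 119.
Linear molecule, 5 cuts → 6 fragments:
  1–18 → 18 bp
  19–47 → 29 bp
  48–61 → 14 bp
  62–79 → 18 bp
  80–119 → 40 bp
  120–142 → 23 bp
Sorted largest to smallest: 40, 29, 23, 18, 18, 14 bp.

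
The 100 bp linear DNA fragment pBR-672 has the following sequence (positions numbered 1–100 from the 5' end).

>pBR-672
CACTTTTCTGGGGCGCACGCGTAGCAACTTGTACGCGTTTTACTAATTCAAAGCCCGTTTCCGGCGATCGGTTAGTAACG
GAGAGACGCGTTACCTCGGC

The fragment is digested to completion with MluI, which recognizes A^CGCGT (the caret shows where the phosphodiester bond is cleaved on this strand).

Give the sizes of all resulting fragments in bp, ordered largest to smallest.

53, 17, 16, 14 bp

MluI sites (ACGCGT) start at positions 17, 33, 86.
MluI cuts after the first base of each site, so after positions 17, 33, 86.
Linear molecule, 3 cuts → 4 fragments:
  1–17 → 17 bp
  18–33 → 16 bp
  34–86 → 53 bp
  87–100 → 14 bp
Sorted largest to smallest: 53, 17, 16, 14 bp.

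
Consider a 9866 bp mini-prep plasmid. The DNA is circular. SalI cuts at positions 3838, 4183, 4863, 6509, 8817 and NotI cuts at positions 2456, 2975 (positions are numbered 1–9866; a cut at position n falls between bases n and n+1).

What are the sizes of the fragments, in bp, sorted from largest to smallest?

3505, 2308, 1646, 863, 680, 519, 345 bp

Combined cut positions (sorted): 2456, 2975, 3838, 4183, 4863, 6509, 8817.
Circular molecule, 7 cuts → 7 fragments:
  2975 − 2456 = 519 bp
  3838 − 2975 = 863 bp
  4183 − 3838 = 345 bp
  4863 − 4183 = 680 bp
  6509 − 4863 = 1646 bp
  8817 − 6509 = 2308 bp
  wrap: 9866 − 8817 + 2456 = 3505 bp
Sorted largest to smallest: 3505, 2308, 1646, 863, 680, 519, 345 bp.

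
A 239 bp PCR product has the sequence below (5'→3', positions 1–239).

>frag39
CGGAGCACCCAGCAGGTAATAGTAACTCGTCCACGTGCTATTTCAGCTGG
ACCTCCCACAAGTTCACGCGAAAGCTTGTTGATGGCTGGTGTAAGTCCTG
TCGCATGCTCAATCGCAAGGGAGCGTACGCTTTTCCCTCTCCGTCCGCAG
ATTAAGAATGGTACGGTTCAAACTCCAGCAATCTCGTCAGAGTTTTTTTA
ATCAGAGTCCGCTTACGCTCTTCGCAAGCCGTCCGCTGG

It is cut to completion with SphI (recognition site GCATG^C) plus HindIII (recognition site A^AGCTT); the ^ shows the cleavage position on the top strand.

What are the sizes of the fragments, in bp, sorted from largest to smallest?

132, 72, 35 bp

The SphI site (GCATGC) starts at position 103.
SphI cuts after base 5 of each site (before the last base), so after position 107.
The HindIII site (AAGCTT) starts at position 72.
HindIII cuts after the first base of each site, so after position 72.
Combined cut positions: 72, 107.
Linear molecule, 2 cuts → 3 fragments:
  1–72 → 72 bp
  73–107 → 35 bp
  108–239 → 132 bp
Sorted largest to smallest: 132, 72, 35 bp.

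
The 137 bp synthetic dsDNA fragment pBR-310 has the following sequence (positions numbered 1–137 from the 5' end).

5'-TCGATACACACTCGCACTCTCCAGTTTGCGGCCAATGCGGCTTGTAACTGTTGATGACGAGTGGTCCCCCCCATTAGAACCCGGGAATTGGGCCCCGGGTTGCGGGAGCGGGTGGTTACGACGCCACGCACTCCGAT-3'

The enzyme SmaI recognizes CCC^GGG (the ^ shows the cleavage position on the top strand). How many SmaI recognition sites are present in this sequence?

2

CCCGGG occurs starting at positions 80, 94.
SmaI cuts at 2 sites.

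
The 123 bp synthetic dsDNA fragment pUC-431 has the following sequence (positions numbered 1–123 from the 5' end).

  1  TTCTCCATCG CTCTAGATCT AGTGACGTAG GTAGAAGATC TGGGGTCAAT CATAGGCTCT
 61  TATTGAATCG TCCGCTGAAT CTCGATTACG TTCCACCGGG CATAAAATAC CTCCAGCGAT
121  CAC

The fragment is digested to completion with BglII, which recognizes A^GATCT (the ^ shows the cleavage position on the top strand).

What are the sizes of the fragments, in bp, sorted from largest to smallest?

BglII sites (AGATCT) start at positions 15, 36.
BglII cuts after the first base of each site, so after positions 15, 36.
Linear molecule, 2 cuts → 3 fragments:
  1–15 → 15 bp
  16–36 → 21 bp
  37–123 → 87 bp
Sorted largest to smallest: 87, 21, 15 bp.

87, 21, 15 bp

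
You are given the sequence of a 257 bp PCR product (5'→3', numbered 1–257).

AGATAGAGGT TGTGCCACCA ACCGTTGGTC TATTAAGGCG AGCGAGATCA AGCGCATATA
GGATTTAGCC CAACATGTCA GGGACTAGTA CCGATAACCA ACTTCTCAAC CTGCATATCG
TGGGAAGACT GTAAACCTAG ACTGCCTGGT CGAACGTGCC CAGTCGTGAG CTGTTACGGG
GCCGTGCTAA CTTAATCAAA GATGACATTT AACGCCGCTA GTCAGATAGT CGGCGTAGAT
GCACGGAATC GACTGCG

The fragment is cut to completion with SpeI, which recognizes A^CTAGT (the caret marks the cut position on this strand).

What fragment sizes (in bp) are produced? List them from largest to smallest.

The SpeI site (ACTAGT) starts at position 84.
SpeI cuts after the first base of each site, so after position 84.
Linear molecule, 1 cut → 2 fragments:
  1–84 → 84 bp
  85–257 → 173 bp
Sorted largest to smallest: 173, 84 bp.

173, 84 bp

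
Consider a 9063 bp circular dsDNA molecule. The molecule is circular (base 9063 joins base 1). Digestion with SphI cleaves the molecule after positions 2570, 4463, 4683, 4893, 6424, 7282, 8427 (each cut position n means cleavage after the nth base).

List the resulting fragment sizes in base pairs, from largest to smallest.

3206, 1893, 1531, 1145, 858, 220, 210 bp

Circular molecule, 7 cuts → 7 fragments:
  4463 − 2570 = 1893 bp
  4683 − 4463 = 220 bp
  4893 − 4683 = 210 bp
  6424 − 4893 = 1531 bp
  7282 − 6424 = 858 bp
  8427 − 7282 = 1145 bp
  wrap: 9063 − 8427 + 2570 = 3206 bp
Sorted largest to smallest: 3206, 1893, 1531, 1145, 858, 220, 210 bp.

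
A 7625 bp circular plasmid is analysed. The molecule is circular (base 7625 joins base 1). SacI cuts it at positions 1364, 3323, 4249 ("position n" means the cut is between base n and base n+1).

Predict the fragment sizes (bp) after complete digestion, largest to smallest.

4740, 1959, 926 bp

Circular molecule, 3 cuts → 3 fragments:
  3323 − 1364 = 1959 bp
  4249 − 3323 = 926 bp
  wrap: 7625 − 4249 + 1364 = 4740 bp
Sorted largest to smallest: 4740, 1959, 926 bp.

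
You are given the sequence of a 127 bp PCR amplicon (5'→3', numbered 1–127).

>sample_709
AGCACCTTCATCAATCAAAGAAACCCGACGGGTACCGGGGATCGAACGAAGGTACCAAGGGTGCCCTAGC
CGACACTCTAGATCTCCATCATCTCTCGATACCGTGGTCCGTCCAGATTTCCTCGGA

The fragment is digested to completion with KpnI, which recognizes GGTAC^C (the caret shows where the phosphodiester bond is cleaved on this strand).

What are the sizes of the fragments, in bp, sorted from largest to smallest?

KpnI sites (GGTACC) start at positions 31, 51.
KpnI cuts after base 5 of each site (before the last base), so after positions 35, 55.
Linear molecule, 2 cuts → 3 fragments:
  1–35 → 35 bp
  36–55 → 20 bp
  56–127 → 72 bp
Sorted largest to smallest: 72, 35, 20 bp.

72, 35, 20 bp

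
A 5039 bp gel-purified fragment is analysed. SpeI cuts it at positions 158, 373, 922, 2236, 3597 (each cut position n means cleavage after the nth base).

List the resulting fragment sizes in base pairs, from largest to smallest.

1442, 1361, 1314, 549, 215, 158 bp

Linear molecule, 5 cuts → 6 fragments:
  158 − 0 = 158 bp
  373 − 158 = 215 bp
  922 − 373 = 549 bp
  2236 − 922 = 1314 bp
  3597 − 2236 = 1361 bp
  5039 − 3597 = 1442 bp
Sorted largest to smallest: 1442, 1361, 1314, 549, 215, 158 bp.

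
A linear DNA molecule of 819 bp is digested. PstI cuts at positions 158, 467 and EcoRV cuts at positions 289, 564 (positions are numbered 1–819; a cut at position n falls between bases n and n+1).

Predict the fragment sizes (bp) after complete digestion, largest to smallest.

255, 178, 158, 131, 97 bp

Combined cut positions (sorted): 158, 289, 467, 564.
Linear molecule, 4 cuts → 5 fragments:
  158 − 0 = 158 bp
  289 − 158 = 131 bp
  467 − 289 = 178 bp
  564 − 467 = 97 bp
  819 − 564 = 255 bp
Sorted largest to smallest: 255, 178, 158, 131, 97 bp.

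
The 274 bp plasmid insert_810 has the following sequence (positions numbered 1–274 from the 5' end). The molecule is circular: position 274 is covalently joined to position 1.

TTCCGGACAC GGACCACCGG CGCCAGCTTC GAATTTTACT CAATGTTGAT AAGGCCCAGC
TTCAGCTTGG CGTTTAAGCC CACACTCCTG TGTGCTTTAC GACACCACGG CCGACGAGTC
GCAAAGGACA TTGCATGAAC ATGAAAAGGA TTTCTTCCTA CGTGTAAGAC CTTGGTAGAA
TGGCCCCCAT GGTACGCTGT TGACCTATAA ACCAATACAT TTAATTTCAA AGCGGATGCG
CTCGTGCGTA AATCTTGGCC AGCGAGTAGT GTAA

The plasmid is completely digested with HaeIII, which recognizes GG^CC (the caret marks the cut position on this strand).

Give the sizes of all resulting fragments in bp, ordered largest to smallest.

75, 73, 70, 56 bp

HaeIII sites (GGCC) start at positions 53, 109, 182, 257.
HaeIII cuts after base 2 of each site, so after positions 54, 110, 183, 258.
Circular molecule, 4 cuts → 4 fragments:
  55–110 → 56 bp
  111–183 → 73 bp
  184–258 → 75 bp
  259–274 then 1–54 → 16 + 54 = 70 bp
Sorted largest to smallest: 75, 73, 70, 56 bp.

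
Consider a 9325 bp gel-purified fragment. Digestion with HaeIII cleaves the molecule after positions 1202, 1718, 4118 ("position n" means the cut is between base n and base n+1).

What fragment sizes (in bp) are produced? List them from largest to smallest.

Linear molecule, 3 cuts → 4 fragments:
  1202 − 0 = 1202 bp
  1718 − 1202 = 516 bp
  4118 − 1718 = 2400 bp
  9325 − 4118 = 5207 bp
Sorted largest to smallest: 5207, 2400, 1202, 516 bp.

5207, 2400, 1202, 516 bp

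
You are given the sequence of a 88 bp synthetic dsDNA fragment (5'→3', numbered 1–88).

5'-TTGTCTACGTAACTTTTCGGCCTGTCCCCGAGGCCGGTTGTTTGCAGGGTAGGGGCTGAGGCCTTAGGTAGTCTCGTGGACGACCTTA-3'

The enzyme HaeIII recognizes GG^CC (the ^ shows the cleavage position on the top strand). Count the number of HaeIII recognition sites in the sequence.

GGCC occurs starting at positions 19, 32, 60.
HaeIII cuts at 3 sites.

3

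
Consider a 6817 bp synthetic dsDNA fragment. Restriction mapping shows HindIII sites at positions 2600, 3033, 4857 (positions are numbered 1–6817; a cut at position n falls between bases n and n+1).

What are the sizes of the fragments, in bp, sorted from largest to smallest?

2600, 1960, 1824, 433 bp

Linear molecule, 3 cuts → 4 fragments:
  2600 − 0 = 2600 bp
  3033 − 2600 = 433 bp
  4857 − 3033 = 1824 bp
  6817 − 4857 = 1960 bp
Sorted largest to smallest: 2600, 1960, 1824, 433 bp.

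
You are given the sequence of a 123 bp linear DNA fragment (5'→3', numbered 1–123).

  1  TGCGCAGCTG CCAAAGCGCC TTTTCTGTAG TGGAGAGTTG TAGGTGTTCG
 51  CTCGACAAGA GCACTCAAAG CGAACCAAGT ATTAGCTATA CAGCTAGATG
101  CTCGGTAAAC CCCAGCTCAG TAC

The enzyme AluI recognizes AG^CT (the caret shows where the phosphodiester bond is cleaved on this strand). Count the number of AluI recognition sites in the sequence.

AGCT occurs starting at positions 6, 84, 92, 114.
AluI cuts at 4 sites.

4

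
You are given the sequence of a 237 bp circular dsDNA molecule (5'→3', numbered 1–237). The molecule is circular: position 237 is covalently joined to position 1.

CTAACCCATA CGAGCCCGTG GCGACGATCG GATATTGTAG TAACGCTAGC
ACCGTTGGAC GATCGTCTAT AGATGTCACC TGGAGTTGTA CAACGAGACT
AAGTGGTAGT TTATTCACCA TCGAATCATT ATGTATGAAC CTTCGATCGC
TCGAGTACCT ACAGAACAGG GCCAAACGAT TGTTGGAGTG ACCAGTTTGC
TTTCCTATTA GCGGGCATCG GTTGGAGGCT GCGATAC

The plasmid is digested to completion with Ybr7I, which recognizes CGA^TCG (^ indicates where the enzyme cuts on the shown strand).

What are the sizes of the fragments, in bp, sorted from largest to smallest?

Ybr7I sites (CGATCG) start at positions 25, 60, 144.
Ybr7I cuts after base 3 of each site, so after positions 27, 62, 146.
Circular molecule, 3 cuts → 3 fragments:
  28–62 → 35 bp
  63–146 → 84 bp
  147–237 then 1–27 → 91 + 27 = 118 bp
Sorted largest to smallest: 118, 84, 35 bp.

118, 84, 35 bp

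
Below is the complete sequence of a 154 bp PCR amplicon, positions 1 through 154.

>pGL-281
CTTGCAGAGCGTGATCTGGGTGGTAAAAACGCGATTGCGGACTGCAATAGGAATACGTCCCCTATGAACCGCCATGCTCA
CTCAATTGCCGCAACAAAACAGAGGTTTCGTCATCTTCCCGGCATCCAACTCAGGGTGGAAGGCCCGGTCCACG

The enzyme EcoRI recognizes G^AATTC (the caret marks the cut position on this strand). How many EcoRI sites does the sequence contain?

0

No occurrence of GAATTC is present in the sequence.
EcoRI does not cut: 0 sites.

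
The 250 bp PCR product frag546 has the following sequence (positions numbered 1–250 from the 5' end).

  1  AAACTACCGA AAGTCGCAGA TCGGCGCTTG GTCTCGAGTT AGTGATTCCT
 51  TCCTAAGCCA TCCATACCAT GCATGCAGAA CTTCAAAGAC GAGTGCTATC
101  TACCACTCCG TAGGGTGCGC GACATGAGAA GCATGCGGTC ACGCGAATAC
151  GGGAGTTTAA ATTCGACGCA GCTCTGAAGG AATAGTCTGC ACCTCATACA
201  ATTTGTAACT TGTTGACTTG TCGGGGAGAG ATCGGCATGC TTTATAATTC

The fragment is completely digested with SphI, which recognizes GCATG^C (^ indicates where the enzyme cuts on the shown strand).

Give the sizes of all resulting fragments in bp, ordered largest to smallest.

104, 75, 60, 11 bp

SphI sites (GCATGC) start at positions 71, 131, 235.
SphI cuts after base 5 of each site (before the last base), so after positions 75, 135, 239.
Linear molecule, 3 cuts → 4 fragments:
  1–75 → 75 bp
  76–135 → 60 bp
  136–239 → 104 bp
  240–250 → 11 bp
Sorted largest to smallest: 104, 75, 60, 11 bp.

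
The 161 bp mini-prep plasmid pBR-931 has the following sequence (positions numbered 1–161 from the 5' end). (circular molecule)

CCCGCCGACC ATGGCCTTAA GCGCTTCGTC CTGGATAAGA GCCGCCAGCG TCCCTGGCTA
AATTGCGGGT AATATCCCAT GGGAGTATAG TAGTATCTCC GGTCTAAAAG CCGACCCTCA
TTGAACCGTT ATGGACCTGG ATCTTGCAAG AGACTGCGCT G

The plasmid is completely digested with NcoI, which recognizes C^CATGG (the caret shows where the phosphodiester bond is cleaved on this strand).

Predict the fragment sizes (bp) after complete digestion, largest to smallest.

NcoI sites (CCATGG) start at positions 9, 77.
NcoI cuts after the first base of each site, so after positions 9, 77.
Circular molecule, 2 cuts → 2 fragments:
  10–77 → 68 bp
  78–161 then 1–9 → 84 + 9 = 93 bp
Sorted largest to smallest: 93, 68 bp.

93, 68 bp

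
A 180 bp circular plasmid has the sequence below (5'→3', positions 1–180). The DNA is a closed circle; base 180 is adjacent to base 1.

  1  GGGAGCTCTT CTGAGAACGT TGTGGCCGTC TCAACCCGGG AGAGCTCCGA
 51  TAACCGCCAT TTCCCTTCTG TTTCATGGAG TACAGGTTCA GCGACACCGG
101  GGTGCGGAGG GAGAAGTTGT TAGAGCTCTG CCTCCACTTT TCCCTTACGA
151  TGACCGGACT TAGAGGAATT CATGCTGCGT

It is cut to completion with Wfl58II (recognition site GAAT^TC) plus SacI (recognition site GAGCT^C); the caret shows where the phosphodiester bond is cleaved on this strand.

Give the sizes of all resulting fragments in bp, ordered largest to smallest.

81, 42, 39, 18 bp

The Wfl58II site (GAATTC) starts at position 166.
Wfl58II cuts after base 4 of each site, so after position 169.
SacI sites (GAGCTC) start at positions 3, 42, 123.
SacI cuts after base 5 of each site (before the last base), so after positions 7, 46, 127.
Combined cut positions: 7, 46, 127, 169.
Circular molecule, 4 cuts → 4 fragments:
  8–46 → 39 bp
  47–127 → 81 bp
  128–169 → 42 bp
  170–180 then 1–7 → 11 + 7 = 18 bp
Sorted largest to smallest: 81, 42, 39, 18 bp.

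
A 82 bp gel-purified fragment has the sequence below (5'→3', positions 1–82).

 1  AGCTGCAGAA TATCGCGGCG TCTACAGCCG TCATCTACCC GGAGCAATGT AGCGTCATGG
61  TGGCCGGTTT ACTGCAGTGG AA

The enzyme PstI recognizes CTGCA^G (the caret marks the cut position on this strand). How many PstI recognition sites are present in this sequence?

2

CTGCAG occurs starting at positions 3, 72.
PstI cuts at 2 sites.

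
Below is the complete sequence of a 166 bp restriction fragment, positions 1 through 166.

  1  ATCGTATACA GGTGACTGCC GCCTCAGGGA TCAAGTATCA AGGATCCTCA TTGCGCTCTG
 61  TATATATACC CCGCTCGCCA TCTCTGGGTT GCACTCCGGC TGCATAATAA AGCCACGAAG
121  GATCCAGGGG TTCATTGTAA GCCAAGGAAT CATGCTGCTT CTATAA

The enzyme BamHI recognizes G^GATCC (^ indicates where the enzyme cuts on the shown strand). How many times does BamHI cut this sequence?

2

GGATCC occurs starting at positions 42, 120.
BamHI cuts at 2 sites.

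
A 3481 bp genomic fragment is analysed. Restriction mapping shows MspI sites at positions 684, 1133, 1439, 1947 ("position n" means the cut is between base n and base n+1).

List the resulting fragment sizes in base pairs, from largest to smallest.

1534, 684, 508, 449, 306 bp

Linear molecule, 4 cuts → 5 fragments:
  684 − 0 = 684 bp
  1133 − 684 = 449 bp
  1439 − 1133 = 306 bp
  1947 − 1439 = 508 bp
  3481 − 1947 = 1534 bp
Sorted largest to smallest: 1534, 684, 508, 449, 306 bp.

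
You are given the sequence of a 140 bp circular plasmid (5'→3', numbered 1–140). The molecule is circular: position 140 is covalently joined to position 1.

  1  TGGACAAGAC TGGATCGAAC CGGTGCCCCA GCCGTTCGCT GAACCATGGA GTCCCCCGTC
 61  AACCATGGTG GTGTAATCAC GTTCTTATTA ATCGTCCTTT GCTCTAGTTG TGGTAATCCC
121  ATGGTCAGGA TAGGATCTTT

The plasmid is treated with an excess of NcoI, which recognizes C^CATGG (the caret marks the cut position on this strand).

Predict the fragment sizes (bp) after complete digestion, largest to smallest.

65, 56, 19 bp

NcoI sites (CCATGG) start at positions 44, 63, 119.
NcoI cuts after the first base of each site, so after positions 44, 63, 119.
Circular molecule, 3 cuts → 3 fragments:
  45–63 → 19 bp
  64–119 → 56 bp
  120–140 then 1–44 → 21 + 44 = 65 bp
Sorted largest to smallest: 65, 56, 19 bp.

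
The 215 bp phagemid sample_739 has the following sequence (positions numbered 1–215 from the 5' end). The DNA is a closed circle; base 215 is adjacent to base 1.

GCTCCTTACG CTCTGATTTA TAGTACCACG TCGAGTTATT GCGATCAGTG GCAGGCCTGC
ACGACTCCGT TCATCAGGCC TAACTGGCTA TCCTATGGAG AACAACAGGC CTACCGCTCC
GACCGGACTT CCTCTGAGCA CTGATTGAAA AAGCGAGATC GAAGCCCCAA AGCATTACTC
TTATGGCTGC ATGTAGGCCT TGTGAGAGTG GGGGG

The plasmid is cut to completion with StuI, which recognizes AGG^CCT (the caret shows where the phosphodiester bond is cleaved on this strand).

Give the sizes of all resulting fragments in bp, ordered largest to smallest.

StuI sites (AGGCCT) start at positions 53, 76, 107, 195.
StuI cuts after base 3 of each site, so after positions 55, 78, 109, 197.
Circular molecule, 4 cuts → 4 fragments:
  56–78 → 23 bp
  79–109 → 31 bp
  110–197 → 88 bp
  198–215 then 1–55 → 18 + 55 = 73 bp
Sorted largest to smallest: 88, 73, 31, 23 bp.

88, 73, 31, 23 bp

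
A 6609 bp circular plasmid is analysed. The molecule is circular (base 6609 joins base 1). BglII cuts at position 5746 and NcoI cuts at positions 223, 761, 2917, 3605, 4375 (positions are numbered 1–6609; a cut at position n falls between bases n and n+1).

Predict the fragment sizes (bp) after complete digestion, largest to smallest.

2156, 1371, 1086, 770, 688, 538 bp

Combined cut positions (sorted): 223, 761, 2917, 3605, 4375, 5746.
Circular molecule, 6 cuts → 6 fragments:
  761 − 223 = 538 bp
  2917 − 761 = 2156 bp
  3605 − 2917 = 688 bp
  4375 − 3605 = 770 bp
  5746 − 4375 = 1371 bp
  wrap: 6609 − 5746 + 223 = 1086 bp
Sorted largest to smallest: 2156, 1371, 1086, 770, 688, 538 bp.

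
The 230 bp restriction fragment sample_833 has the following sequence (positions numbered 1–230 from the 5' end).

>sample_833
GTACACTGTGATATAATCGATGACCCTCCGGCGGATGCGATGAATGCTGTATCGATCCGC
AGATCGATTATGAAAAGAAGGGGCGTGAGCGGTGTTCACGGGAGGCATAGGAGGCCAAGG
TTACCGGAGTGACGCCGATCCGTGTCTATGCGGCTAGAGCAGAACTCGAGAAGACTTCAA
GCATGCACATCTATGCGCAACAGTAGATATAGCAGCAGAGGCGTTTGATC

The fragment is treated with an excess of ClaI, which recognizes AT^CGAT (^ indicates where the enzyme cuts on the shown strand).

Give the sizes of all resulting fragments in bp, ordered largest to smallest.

ClaI sites (ATCGAT) start at positions 16, 51, 63.
ClaI cuts after base 2 of each site, so after positions 17, 52, 64.
Linear molecule, 3 cuts → 4 fragments:
  1–17 → 17 bp
  18–52 → 35 bp
  53–64 → 12 bp
  65–230 → 166 bp
Sorted largest to smallest: 166, 35, 17, 12 bp.

166, 35, 17, 12 bp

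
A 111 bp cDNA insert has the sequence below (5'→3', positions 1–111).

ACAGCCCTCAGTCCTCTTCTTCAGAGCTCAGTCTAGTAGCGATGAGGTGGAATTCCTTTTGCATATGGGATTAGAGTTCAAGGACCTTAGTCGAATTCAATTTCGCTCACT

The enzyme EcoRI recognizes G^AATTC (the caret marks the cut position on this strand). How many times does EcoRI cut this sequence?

GAATTC occurs starting at positions 50, 93.
EcoRI cuts at 2 sites.

2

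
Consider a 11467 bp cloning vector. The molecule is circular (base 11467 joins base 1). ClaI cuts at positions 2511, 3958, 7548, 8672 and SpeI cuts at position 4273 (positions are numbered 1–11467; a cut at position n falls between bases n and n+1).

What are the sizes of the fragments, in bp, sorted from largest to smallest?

Combined cut positions (sorted): 2511, 3958, 4273, 7548, 8672.
Circular molecule, 5 cuts → 5 fragments:
  3958 − 2511 = 1447 bp
  4273 − 3958 = 315 bp
  7548 − 4273 = 3275 bp
  8672 − 7548 = 1124 bp
  wrap: 11467 − 8672 + 2511 = 5306 bp
Sorted largest to smallest: 5306, 3275, 1447, 1124, 315 bp.

5306, 3275, 1447, 1124, 315 bp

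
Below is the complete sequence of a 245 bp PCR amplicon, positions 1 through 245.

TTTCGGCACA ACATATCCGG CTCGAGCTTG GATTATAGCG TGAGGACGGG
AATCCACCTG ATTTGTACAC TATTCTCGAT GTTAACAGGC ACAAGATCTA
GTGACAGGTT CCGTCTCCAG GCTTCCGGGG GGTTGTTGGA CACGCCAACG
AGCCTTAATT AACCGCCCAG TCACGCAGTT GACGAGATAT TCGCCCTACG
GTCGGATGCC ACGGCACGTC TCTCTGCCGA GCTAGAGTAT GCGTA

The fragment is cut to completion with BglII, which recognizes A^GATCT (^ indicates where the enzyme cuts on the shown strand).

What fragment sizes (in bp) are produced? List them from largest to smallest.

The BglII site (AGATCT) starts at position 94.
BglII cuts after the first base of each site, so after position 94.
Linear molecule, 1 cut → 2 fragments:
  1–94 → 94 bp
  95–245 → 151 bp
Sorted largest to smallest: 151, 94 bp.

151, 94 bp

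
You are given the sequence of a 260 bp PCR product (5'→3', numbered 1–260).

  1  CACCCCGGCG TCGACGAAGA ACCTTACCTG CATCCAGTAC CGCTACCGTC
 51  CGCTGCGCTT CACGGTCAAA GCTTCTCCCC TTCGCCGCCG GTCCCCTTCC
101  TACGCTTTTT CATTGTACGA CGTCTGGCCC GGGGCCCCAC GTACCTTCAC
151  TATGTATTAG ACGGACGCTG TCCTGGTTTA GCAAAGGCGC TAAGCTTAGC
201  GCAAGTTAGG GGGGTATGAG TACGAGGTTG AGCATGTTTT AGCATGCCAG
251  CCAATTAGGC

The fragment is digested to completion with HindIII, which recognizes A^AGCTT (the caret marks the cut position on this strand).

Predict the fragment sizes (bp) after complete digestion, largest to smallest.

123, 69, 68 bp

HindIII sites (AAGCTT) start at positions 69, 192.
HindIII cuts after the first base of each site, so after positions 69, 192.
Linear molecule, 2 cuts → 3 fragments:
  1–69 → 69 bp
  70–192 → 123 bp
  193–260 → 68 bp
Sorted largest to smallest: 123, 69, 68 bp.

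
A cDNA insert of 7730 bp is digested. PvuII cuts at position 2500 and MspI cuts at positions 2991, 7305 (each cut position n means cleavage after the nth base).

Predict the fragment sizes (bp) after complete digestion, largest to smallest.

Combined cut positions (sorted): 2500, 2991, 7305.
Linear molecule, 3 cuts → 4 fragments:
  2500 − 0 = 2500 bp
  2991 − 2500 = 491 bp
  7305 − 2991 = 4314 bp
  7730 − 7305 = 425 bp
Sorted largest to smallest: 4314, 2500, 491, 425 bp.

4314, 2500, 491, 425 bp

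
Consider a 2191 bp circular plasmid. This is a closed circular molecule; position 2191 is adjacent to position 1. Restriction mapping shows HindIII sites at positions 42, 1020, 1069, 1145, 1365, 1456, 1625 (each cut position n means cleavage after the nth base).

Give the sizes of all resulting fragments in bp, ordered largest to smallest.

978, 608, 220, 169, 91, 76, 49 bp

Circular molecule, 7 cuts → 7 fragments:
  1020 − 42 = 978 bp
  1069 − 1020 = 49 bp
  1145 − 1069 = 76 bp
  1365 − 1145 = 220 bp
  1456 − 1365 = 91 bp
  1625 − 1456 = 169 bp
  wrap: 2191 − 1625 + 42 = 608 bp
Sorted largest to smallest: 978, 608, 220, 169, 91, 76, 49 bp.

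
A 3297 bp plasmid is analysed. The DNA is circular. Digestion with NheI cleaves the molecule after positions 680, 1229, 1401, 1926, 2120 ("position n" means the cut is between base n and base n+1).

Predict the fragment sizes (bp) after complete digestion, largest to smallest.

1857, 549, 525, 194, 172 bp

Circular molecule, 5 cuts → 5 fragments:
  1229 − 680 = 549 bp
  1401 − 1229 = 172 bp
  1926 − 1401 = 525 bp
  2120 − 1926 = 194 bp
  wrap: 3297 − 2120 + 680 = 1857 bp
Sorted largest to smallest: 1857, 549, 525, 194, 172 bp.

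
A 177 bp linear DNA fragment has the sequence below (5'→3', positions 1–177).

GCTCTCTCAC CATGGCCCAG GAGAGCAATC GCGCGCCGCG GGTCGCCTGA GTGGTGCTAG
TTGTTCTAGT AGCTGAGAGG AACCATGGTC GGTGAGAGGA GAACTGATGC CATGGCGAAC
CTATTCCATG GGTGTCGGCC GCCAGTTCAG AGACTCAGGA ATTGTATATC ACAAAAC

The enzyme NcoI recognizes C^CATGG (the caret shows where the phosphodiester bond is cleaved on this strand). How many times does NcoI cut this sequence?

4

CCATGG occurs starting at positions 10, 83, 110, 126.
NcoI cuts at 4 sites.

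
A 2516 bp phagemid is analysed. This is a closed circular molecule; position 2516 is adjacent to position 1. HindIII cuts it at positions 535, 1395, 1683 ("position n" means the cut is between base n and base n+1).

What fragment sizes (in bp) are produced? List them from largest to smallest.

Circular molecule, 3 cuts → 3 fragments:
  1395 − 535 = 860 bp
  1683 − 1395 = 288 bp
  wrap: 2516 − 1683 + 535 = 1368 bp
Sorted largest to smallest: 1368, 860, 288 bp.

1368, 860, 288 bp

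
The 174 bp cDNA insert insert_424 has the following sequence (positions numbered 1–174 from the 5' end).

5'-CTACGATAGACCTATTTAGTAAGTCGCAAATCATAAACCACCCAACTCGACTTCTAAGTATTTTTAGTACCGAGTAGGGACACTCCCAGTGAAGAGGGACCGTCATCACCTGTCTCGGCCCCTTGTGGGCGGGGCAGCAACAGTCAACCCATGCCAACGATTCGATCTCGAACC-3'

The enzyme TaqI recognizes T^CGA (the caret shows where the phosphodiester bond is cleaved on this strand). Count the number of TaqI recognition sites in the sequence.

TCGA occurs starting at positions 47, 162, 168.
TaqI cuts at 3 sites.

3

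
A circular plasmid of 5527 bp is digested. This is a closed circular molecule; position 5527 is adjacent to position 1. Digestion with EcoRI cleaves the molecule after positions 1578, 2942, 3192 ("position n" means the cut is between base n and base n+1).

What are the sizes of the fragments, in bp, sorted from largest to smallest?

3913, 1364, 250 bp

Circular molecule, 3 cuts → 3 fragments:
  2942 − 1578 = 1364 bp
  3192 − 2942 = 250 bp
  wrap: 5527 − 3192 + 1578 = 3913 bp
Sorted largest to smallest: 3913, 1364, 250 bp.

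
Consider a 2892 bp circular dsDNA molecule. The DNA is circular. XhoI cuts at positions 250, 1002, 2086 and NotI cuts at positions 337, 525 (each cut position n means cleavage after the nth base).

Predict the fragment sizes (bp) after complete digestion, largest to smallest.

Combined cut positions (sorted): 250, 337, 525, 1002, 2086.
Circular molecule, 5 cuts → 5 fragments:
  337 − 250 = 87 bp
  525 − 337 = 188 bp
  1002 − 525 = 477 bp
  2086 − 1002 = 1084 bp
  wrap: 2892 − 2086 + 250 = 1056 bp
Sorted largest to smallest: 1084, 1056, 477, 188, 87 bp.

1084, 1056, 477, 188, 87 bp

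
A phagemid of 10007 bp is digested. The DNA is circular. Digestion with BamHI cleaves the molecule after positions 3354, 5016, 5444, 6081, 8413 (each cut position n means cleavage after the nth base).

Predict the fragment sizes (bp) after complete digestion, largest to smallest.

Circular molecule, 5 cuts → 5 fragments:
  5016 − 3354 = 1662 bp
  5444 − 5016 = 428 bp
  6081 − 5444 = 637 bp
  8413 − 6081 = 2332 bp
  wrap: 10007 − 8413 + 3354 = 4948 bp
Sorted largest to smallest: 4948, 2332, 1662, 637, 428 bp.

4948, 2332, 1662, 637, 428 bp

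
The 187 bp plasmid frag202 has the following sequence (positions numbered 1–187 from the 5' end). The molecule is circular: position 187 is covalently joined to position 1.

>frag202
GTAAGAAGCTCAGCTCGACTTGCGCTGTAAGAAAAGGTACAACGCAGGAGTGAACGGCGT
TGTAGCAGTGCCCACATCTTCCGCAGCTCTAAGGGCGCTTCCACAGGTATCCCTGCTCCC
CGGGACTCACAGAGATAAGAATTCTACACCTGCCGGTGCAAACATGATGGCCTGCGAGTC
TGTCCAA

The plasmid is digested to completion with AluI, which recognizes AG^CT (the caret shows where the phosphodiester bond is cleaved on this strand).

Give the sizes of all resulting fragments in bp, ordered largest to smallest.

AluI sites (AGCT) start at positions 7, 12, 85.
AluI cuts after base 2 of each site, so after positions 8, 13, 86.
Circular molecule, 3 cuts → 3 fragments:
  9–13 → 5 bp
  14–86 → 73 bp
  87–187 then 1–8 → 101 + 8 = 109 bp
Sorted largest to smallest: 109, 73, 5 bp.

109, 73, 5 bp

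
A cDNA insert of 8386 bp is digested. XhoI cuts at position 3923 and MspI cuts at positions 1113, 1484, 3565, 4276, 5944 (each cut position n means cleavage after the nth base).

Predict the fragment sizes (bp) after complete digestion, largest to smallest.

2442, 2081, 1668, 1113, 371, 358, 353 bp

Combined cut positions (sorted): 1113, 1484, 3565, 3923, 4276, 5944.
Linear molecule, 6 cuts → 7 fragments:
  1113 − 0 = 1113 bp
  1484 − 1113 = 371 bp
  3565 − 1484 = 2081 bp
  3923 − 3565 = 358 bp
  4276 − 3923 = 353 bp
  5944 − 4276 = 1668 bp
  8386 − 5944 = 2442 bp
Sorted largest to smallest: 2442, 2081, 1668, 1113, 371, 358, 353 bp.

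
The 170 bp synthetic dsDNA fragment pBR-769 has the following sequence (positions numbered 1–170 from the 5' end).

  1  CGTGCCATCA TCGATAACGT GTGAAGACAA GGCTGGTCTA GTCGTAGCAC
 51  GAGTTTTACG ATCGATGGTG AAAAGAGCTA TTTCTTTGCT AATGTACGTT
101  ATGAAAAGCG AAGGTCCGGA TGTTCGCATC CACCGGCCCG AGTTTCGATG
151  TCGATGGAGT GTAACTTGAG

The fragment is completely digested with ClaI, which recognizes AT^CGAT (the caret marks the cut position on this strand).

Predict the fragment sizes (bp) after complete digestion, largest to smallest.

108, 51, 11 bp

ClaI sites (ATCGAT) start at positions 10, 61.
ClaI cuts after base 2 of each site, so after positions 11, 62.
Linear molecule, 2 cuts → 3 fragments:
  1–11 → 11 bp
  12–62 → 51 bp
  63–170 → 108 bp
Sorted largest to smallest: 108, 51, 11 bp.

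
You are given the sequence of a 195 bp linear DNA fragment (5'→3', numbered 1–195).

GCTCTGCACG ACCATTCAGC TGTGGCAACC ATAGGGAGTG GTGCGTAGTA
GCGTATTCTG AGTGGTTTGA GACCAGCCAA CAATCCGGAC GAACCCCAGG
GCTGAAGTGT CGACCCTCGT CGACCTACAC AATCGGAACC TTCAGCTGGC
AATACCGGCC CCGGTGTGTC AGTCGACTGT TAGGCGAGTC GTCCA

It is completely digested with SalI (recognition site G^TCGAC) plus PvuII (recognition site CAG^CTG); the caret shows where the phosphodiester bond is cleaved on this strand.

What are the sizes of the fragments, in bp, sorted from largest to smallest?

90, 27, 26, 23, 19, 10 bp

SalI sites (GTCGAC) start at positions 109, 119, 172.
SalI cuts after the first base of each site, so after positions 109, 119, 172.
PvuII sites (CAGCTG) start at positions 17, 143.
PvuII cuts after base 3 of each site, so after positions 19, 145.
Combined cut positions: 19, 109, 119, 145, 172.
Linear molecule, 5 cuts → 6 fragments:
  1–19 → 19 bp
  20–109 → 90 bp
  110–119 → 10 bp
  120–145 → 26 bp
  146–172 → 27 bp
  173–195 → 23 bp
Sorted largest to smallest: 90, 27, 26, 23, 19, 10 bp.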